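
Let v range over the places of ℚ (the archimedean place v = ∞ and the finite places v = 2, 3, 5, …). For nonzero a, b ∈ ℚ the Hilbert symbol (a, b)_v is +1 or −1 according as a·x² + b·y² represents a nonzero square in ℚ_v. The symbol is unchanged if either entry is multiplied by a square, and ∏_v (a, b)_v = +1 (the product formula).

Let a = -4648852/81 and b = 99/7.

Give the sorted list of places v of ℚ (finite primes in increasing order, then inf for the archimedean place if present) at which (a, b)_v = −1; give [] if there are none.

[]

Mod squares: a ≡ -13, b ≡ 77. Check v ∈ {∞, 2, 3, 7, 11, 13, 23}.
v=23: a=23^2·(≡19), b=23^0·(≡1) mod 23; (19|23)=-1, (1|23)=+1; (−1)^{2·0·11}·(-1)^0·(+1)^2 = +1.
v=13: a=13^3·(≡1), b=13^0·(≡3) mod 13; (1|13)=+1, (3|13)=+1; (−1)^{3·0·6}·(+1)^0·(+1)^3 = +1.
v=∞: -13 < 0 and 77 > 0  ⇒  (a,b)_∞ = +1.
v=7: a=7^0·(≡4), b=7^-1·(≡1) mod 7; (4|7)=+1, (1|7)=+1; (−1)^{0·-1·3}·(+1)^-1·(+1)^0 = +1.
v=2: v_2(a)=2, v_2(b)=0; units ≡ 3, 5 (mod 8); ε·ε+αω+βω = 1·0+2·1+0·1 ≡ 0  ⇒  (a,b)_2 = +1.
v=3: a=3^-4·(≡2), b=3^2·(≡2) mod 3; (2|3)=-1, (2|3)=-1; (−1)^{-4·2·1}·(-1)^2·(-1)^-4 = +1.
v=11: a=11^0·(≡3), b=11^1·(≡6) mod 11; (3|11)=+1, (6|11)=-1; (−1)^{0·1·5}·(+1)^1·(-1)^0 = +1.
Every local symbol is +1, so the conic -13·x² + 77·y² = z² has ℚ_v-points for all v and hence a ℚ-point; (a, b / ℚ) ≅ M_2(ℚ).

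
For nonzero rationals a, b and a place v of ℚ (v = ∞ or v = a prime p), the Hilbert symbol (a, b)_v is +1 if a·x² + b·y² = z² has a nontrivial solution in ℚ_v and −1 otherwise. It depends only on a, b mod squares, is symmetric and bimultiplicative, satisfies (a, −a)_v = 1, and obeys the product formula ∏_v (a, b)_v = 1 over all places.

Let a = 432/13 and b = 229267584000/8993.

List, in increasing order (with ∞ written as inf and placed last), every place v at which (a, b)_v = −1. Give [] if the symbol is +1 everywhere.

(a, b) ≡ (39, 23205) mod (ℚ^×)²; places V = {2, 3, 5, 7, 13, 17, 23, ∞}.
(a,b)_2: α=4, β=10; u≡7, v≡5 (mod 8); ε(u)ε(v)=1·0, αω(v)=4·1, βω(u)=10·0; sum ≡ 0  ⇒  +1.
(a,b)_∞: sgn(39)=+, sgn(23205)=+, so +1.
(a,b)_5: α=0, u≡4; β=3, v≡4 (mod 5); (4|5)=+1, (4|5)=+1; sign (−1)^0·+1^3·+1^0 = +1.
(a,b)_7: α=0, u≡2; β=1, v≡1 (mod 7); (2|7)=+1, (1|7)=+1; sign (−1)^0·+1^1·+1^0 = +1.
(a,b)_3: α=3, u≡1; β=9, v≡1 (mod 3); (1|3)=+1, (1|3)=+1; sign (−1)^1·+1^9·+1^3 = -1.
(a,b)_17: α=0, u≡11; β=-1, v≡5 (mod 17); (11|17)=-1, (5|17)=-1; sign (−1)^0·-1^-1·-1^0 = -1.
(a,b)_23: α=0, u≡12; β=-2, v≡15 (mod 23); (12|23)=+1, (15|23)=-1; sign (−1)^0·+1^-2·-1^0 = +1.
(a,b)_13: α=-1, u≡3; β=1, v≡4 (mod 13); (3|13)=+1, (4|13)=+1; sign (−1)^0·+1^1·+1^-1 = +1.
(39, 23205 / ℚ) ramifies at {3, 17}: a division algebra.

[3, 17]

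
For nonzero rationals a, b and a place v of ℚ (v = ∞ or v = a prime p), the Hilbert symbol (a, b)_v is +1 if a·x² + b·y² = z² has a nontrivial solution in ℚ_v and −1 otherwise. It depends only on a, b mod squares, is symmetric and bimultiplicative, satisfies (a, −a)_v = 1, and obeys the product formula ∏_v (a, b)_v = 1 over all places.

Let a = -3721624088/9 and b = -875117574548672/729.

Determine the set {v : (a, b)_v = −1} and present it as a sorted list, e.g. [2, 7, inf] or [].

[2, 7, 13, 17, 19, inf]

Mod squares: a ≡ -182, b ≡ -323. Check v ∈ {∞, 2, 3, 7, 13, 17, 19}.
v=2: v_2(a)=3, v_2(b)=6; units ≡ 5, 5 (mod 8); ε·ε+αω+βω = 0·0+3·1+6·1 ≡ 1  ⇒  (a,b)_2 = -1.
v=7: a=7^3·(≡4), b=7^4·(≡6) mod 7; (4|7)=+1, (6|7)=-1; (−1)^{3·4·3}·(+1)^4·(-1)^3 = -1.
v=19: a=19^2·(≡15), b=19^3·(≡2) mod 19; (15|19)=-1, (2|19)=-1; (−1)^{2·3·9}·(-1)^3·(-1)^2 = -1.
v=3: a=3^-2·(≡1), b=3^-6·(≡1) mod 3; (1|3)=+1, (1|3)=+1; (−1)^{-2·-6·1}·(+1)^-6·(+1)^-2 = +1.
v=∞: -182 < 0 and -323 < 0  ⇒  (a,b)_∞ = -1.
v=17: a=17^2·(≡3), b=17^3·(≡13) mod 17; (3|17)=-1, (13|17)=+1; (−1)^{2·3·8}·(-1)^3·(+1)^2 = -1.
v=13: a=13^1·(≡1), b=13^2·(≡6) mod 13; (1|13)=+1, (6|13)=-1; (−1)^{1·2·6}·(+1)^2·(-1)^1 = -1.
|Ram(-182, -323)| = 6, even; anisotropic at {2, 7, 13, 17, 19, ∞}.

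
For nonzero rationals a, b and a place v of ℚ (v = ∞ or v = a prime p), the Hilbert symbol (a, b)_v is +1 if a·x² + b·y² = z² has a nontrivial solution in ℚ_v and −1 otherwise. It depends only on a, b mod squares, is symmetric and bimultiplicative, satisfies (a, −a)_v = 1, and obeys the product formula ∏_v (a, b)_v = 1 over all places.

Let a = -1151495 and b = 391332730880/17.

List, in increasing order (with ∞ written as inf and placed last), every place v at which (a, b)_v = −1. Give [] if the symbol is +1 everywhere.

[5, 7, 13, 19, 23, 31]

Mod squares: a ≡ -1151495, b ≡ 6760390. Check v ∈ {∞, 2, 5, 7, 13, 17, 19, 23, 31}.
v=19: a=19^1·(≡5), b=19^1·(≡7) mod 19; (5|19)=+1, (7|19)=+1; (−1)^{1·1·9}·(+1)^1·(+1)^1 = -1.
v=13: a=13^0·(≡6), b=13^1·(≡4) mod 13; (6|13)=-1, (4|13)=+1; (−1)^{0·1·6}·(-1)^1·(+1)^0 = -1.
v=7: a=7^0·(≡5), b=7^1·(≡2) mod 7; (5|7)=-1, (2|7)=+1; (−1)^{0·1·3}·(-1)^1·(+1)^0 = -1.
v=∞: -1151495 < 0 and 6760390 > 0  ⇒  (a,b)_∞ = +1.
v=31: a=31^1·(≡24), b=31^2·(≡22) mod 31; (24|31)=-1, (22|31)=-1; (−1)^{1·2·15}·(-1)^2·(-1)^1 = -1.
v=5: a=5^1·(≡1), b=5^1·(≡3) mod 5; (1|5)=+1, (3|5)=-1; (−1)^{1·1·2}·(+1)^1·(-1)^1 = -1.
v=17: a=17^1·(≡10), b=17^-1·(≡12) mod 17; (10|17)=-1, (12|17)=-1; (−1)^{1·-1·8}·(-1)^-1·(-1)^1 = +1.
v=2: v_2(a)=0, v_2(b)=11; units ≡ 1, 3 (mod 8); ε·ε+αω+βω = 0·1+0·1+11·0 ≡ 0  ⇒  (a,b)_2 = +1.
v=23: a=23^1·(≡6), b=23^1·(≡9) mod 23; (6|23)=+1, (9|23)=+1; (−1)^{1·1·11}·(+1)^1·(+1)^1 = -1.
|Ram(-1151495, 6760390)| = 6, even; anisotropic at {5, 7, 13, 19, 23, 31}.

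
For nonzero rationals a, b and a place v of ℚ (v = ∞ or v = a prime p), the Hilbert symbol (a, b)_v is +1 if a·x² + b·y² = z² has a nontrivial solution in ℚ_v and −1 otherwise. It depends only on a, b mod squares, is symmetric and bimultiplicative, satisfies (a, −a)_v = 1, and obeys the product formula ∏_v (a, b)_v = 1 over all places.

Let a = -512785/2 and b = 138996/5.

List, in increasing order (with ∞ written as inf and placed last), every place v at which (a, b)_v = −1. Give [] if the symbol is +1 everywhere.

[7, 13]

Mod squares: a ≡ -20930, b ≡ 2145. Check v ∈ {∞, 2, 3, 5, 7, 11, 13, 23}.
v=2: v_2(a)=-1, v_2(b)=2; units ≡ 7, 1 (mod 8); ε·ε+αω+βω = 1·0+-1·0+2·0 ≡ 0  ⇒  (a,b)_2 = +1.
v=11: a=11^0·(≡1), b=11^1·(≡6) mod 11; (1|11)=+1, (6|11)=-1; (−1)^{0·1·5}·(+1)^1·(-1)^0 = +1.
v=∞: -20930 < 0 and 2145 > 0  ⇒  (a,b)_∞ = +1.
v=5: a=5^1·(≡4), b=5^-1·(≡1) mod 5; (4|5)=+1, (1|5)=+1; (−1)^{1·-1·2}·(+1)^-1·(+1)^1 = +1.
v=23: a=23^1·(≡19), b=23^0·(≡6) mod 23; (19|23)=-1, (6|23)=+1; (−1)^{1·0·11}·(-1)^0·(+1)^1 = +1.
v=7: a=7^3·(≡5), b=7^0·(≡5) mod 7; (5|7)=-1, (5|7)=-1; (−1)^{3·0·3}·(-1)^0·(-1)^3 = -1.
v=3: a=3^0·(≡1), b=3^5·(≡1) mod 3; (1|3)=+1, (1|3)=+1; (−1)^{0·5·1}·(+1)^5·(+1)^0 = +1.
v=13: a=13^1·(≡5), b=13^1·(≡9) mod 13; (5|13)=-1, (9|13)=+1; (−1)^{1·1·6}·(-1)^1·(+1)^1 = -1.
Ram(-20930, 2145) = {7, 13}; no ℚ_7-point on the conic.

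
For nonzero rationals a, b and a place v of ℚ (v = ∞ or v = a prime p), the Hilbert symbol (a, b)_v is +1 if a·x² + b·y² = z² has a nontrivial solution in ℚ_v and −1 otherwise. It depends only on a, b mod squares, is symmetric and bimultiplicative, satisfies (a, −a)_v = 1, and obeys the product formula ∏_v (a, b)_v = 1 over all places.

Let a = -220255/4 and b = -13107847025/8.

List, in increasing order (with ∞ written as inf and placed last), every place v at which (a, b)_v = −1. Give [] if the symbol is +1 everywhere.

(a, b) ≡ (-4495, -7378) mod (ℚ^×)²; places V = {2, 5, 7, 13, 17, 29, 31, ∞}.
(a,b)_17: α=0, u≡12; β=1, v≡2 (mod 17); (12|17)=-1, (2|17)=+1; sign (−1)^0·-1^1·+1^0 = -1.
(a,b)_31: α=1, u≡14; β=1, v≡7 (mod 31); (14|31)=+1, (7|31)=+1; sign (−1)^1·+1^1·+1^1 = -1.
(a,b)_7: α=2, u≡5; β=1, v≡6 (mod 7); (5|7)=-1, (6|7)=-1; sign (−1)^0·-1^1·-1^2 = -1.
(a,b)_29: α=1, u≡8; β=2, v≡14 (mod 29); (8|29)=-1, (14|29)=-1; sign (−1)^0·-1^2·-1^1 = -1.
(a,b)_5: α=1, u≡1; β=2, v≡3 (mod 5); (1|5)=+1, (3|5)=-1; sign (−1)^0·+1^2·-1^1 = -1.
(a,b)_13: α=0, u≡1; β=2, v≡8 (mod 13); (1|13)=+1, (8|13)=-1; sign (−1)^0·+1^2·-1^0 = +1.
(a,b)_2: α=-2, β=-3; u≡1, v≡7 (mod 8); ε(u)ε(v)=0·1, αω(v)=-2·0, βω(u)=-3·0; sum ≡ 0  ⇒  +1.
(a,b)_∞: sgn(-4495)=−, sgn(-7378)=−, so -1.
|Ram(-4495, -7378)| = 6, even; anisotropic at {5, 7, 17, 29, 31, ∞}.

[5, 7, 17, 29, 31, inf]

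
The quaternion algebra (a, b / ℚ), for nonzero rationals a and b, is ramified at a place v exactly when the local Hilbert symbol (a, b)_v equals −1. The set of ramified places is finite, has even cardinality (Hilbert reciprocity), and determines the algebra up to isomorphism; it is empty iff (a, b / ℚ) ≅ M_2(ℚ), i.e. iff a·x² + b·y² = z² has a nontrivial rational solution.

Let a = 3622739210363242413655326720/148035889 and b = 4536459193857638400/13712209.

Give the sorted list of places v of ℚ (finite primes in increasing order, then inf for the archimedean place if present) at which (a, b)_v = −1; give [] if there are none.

[2, 17, 19, 31]

(a, b) ≡ (150195, 34) mod (ℚ^×)²; places V = {2, 3, 5, 7, 11, 17, 19, 23, 31, ∞}.
(a,b)_31: α=3, u≡5; β=2, v≡26 (mod 31); (5|31)=+1, (26|31)=-1; sign (−1)^0·+1^2·-1^3 = -1.
(a,b)_23: α=-6, u≡19; β=-4, v≡11 (mod 23); (19|23)=-1, (11|23)=-1; sign (−1)^0·-1^-4·-1^-6 = +1.
(a,b)_2: α=20, β=15; u≡3, v≡1 (mod 8); ε(u)ε(v)=1·0, αω(v)=20·0, βω(u)=15·1; sum ≡ 1  ⇒  -1.
(a,b)_17: α=5, u≡6; β=3, v≡15 (mod 17); (6|17)=-1, (15|17)=+1; sign (−1)^0·-1^3·+1^5 = -1.
(a,b)_5: α=1, u≡1; β=2, v≡4 (mod 5); (1|5)=+1, (4|5)=+1; sign (−1)^0·+1^2·+1^1 = +1.
(a,b)_11: α=2, u≡3; β=0, v≡9 (mod 11); (3|11)=+1, (9|11)=+1; sign (−1)^0·+1^0·+1^2 = +1.
(a,b)_3: α=9, u≡1; β=2, v≡1 (mod 3); (1|3)=+1, (1|3)=+1; sign (−1)^0·+1^2·+1^9 = +1.
(a,b)_19: α=3, u≡9; β=4, v≡13 (mod 19); (9|19)=+1, (13|19)=-1; sign (−1)^0·+1^4·-1^3 = -1.
(a,b)_7: α=0, u≡3; β=-2, v≡5 (mod 7); (3|7)=-1, (5|7)=-1; sign (−1)^0·-1^-2·-1^0 = +1.
(a,b)_∞: sgn(150195)=+, sgn(34)=+, so +1.
Ram(150195, 34) = {2, 17, 19, 31}; no ℚ_2-point on the conic.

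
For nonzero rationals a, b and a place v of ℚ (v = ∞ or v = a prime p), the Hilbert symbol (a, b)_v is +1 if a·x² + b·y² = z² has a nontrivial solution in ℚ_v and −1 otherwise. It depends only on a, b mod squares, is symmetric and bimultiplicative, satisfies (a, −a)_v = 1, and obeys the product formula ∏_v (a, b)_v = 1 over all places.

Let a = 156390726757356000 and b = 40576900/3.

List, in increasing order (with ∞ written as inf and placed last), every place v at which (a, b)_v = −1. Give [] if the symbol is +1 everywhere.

Mod squares: a ≡ 910, b ≡ 3. Check v ∈ {∞, 2, 3, 5, 7, 13}.
v=∞: 910 > 0 and 3 > 0  ⇒  (a,b)_∞ = +1.
v=13: a=13^3·(≡6), b=13^2·(≡1) mod 13; (6|13)=-1, (1|13)=+1; (−1)^{3·2·6}·(-1)^2·(+1)^3 = +1.
v=7: a=7^11·(≡1), b=7^4·(≡3) mod 7; (1|7)=+1, (3|7)=-1; (−1)^{11·4·3}·(+1)^4·(-1)^11 = -1.
v=5: a=5^3·(≡3), b=5^2·(≡2) mod 5; (3|5)=-1, (2|5)=-1; (−1)^{3·2·2}·(-1)^2·(-1)^3 = -1.
v=3: a=3^2·(≡1), b=3^-1·(≡1) mod 3; (1|3)=+1, (1|3)=+1; (−1)^{2·-1·1}·(+1)^-1·(+1)^2 = +1.
v=2: v_2(a)=5, v_2(b)=2; units ≡ 7, 3 (mod 8); ε·ε+αω+βω = 1·1+5·1+2·0 ≡ 0  ⇒  (a,b)_2 = +1.
(910, 3 / ℚ) ramifies at {5, 7}: a division algebra.

[5, 7]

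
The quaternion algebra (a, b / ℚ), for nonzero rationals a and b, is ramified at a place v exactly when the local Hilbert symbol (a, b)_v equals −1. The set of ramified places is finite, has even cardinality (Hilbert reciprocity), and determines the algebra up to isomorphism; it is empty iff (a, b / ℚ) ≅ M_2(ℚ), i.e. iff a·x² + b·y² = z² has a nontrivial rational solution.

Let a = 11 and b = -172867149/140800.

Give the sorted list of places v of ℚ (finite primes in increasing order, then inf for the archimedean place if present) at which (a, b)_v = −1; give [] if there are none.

[2, 3, 11, 13]

(a, b) ≡ (11, -16302) mod (ℚ^×)²; places V = {2, 3, 5, 7, 11, 13, 19, 23, ∞}.
(a,b)_11: α=1, u≡1; β=-1, v≡1 (mod 11); (1|11)=+1, (1|11)=+1; sign (−1)^1·+1^-1·+1^1 = -1.
(a,b)_5: α=0, u≡1; β=-2, v≡3 (mod 5); (1|5)=+1, (3|5)=-1; sign (−1)^0·+1^-2·-1^0 = +1.
(a,b)_7: α=0, u≡4; β=2, v≡4 (mod 7); (4|7)=+1, (4|7)=+1; sign (−1)^0·+1^2·+1^0 = +1.
(a,b)_13: α=0, u≡11; β=1, v≡11 (mod 13); (11|13)=-1, (11|13)=-1; sign (−1)^0·-1^1·-1^0 = -1.
(a,b)_2: α=0, β=-9; u≡3, v≡1 (mod 8); ε(u)ε(v)=1·0, αω(v)=0·0, βω(u)=-9·1; sum ≡ 1  ⇒  -1.
(a,b)_3: α=0, u≡2; β=3, v≡2 (mod 3); (2|3)=-1, (2|3)=-1; sign (−1)^0·-1^3·-1^0 = -1.
(a,b)_∞: sgn(11)=+, sgn(-16302)=−, so +1.
(a,b)_23: α=0, u≡11; β=2, v≡11 (mod 23); (11|23)=-1, (11|23)=-1; sign (−1)^0·-1^2·-1^0 = +1.
(a,b)_19: α=0, u≡11; β=1, v≡5 (mod 19); (11|19)=+1, (5|19)=+1; sign (−1)^0·+1^1·+1^0 = +1.
|Ram(11, -16302)| = 4, even; anisotropic at {2, 3, 11, 13}.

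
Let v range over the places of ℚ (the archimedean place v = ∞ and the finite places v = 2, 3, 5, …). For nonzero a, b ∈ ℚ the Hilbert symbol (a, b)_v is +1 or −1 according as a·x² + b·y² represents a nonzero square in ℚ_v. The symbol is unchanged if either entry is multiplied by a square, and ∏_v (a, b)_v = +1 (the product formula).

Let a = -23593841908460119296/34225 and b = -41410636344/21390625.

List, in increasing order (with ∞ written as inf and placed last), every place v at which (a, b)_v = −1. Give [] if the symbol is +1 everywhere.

(a, b) ≡ (-741, -2926) mod (ℚ^×)²; places V = {2, 3, 5, 7, 11, 13, 19, 37, ∞}.
(a,b)_3: α=5, u≡2; β=4, v≡2 (mod 3); (2|3)=-1, (2|3)=-1; sign (−1)^0·-1^4·-1^5 = -1.
(a,b)_19: α=3, u≡14; β=3, v≡17 (mod 19); (14|19)=-1, (17|19)=+1; sign (−1)^1·-1^3·+1^3 = +1.
(a,b)_13: α=1, u≡11; β=0, v≡3 (mod 13); (11|13)=-1, (3|13)=+1; sign (−1)^0·-1^0·+1^1 = +1.
(a,b)_7: α=4, u≡4; β=1, v≡1 (mod 7); (4|7)=+1, (1|7)=+1; sign (−1)^0·+1^1·+1^4 = +1.
(a,b)_11: α=6, u≡6; β=3, v≡3 (mod 11); (6|11)=-1, (3|11)=+1; sign (−1)^0·-1^3·+1^6 = -1.
(a,b)_∞: sgn(-741)=−, sgn(-2926)=−, so -1.
(a,b)_2: α=8, β=3; u≡3, v≡1 (mod 8); ε(u)ε(v)=1·0, αω(v)=8·0, βω(u)=3·1; sum ≡ 1  ⇒  -1.
(a,b)_37: α=-2, u≡11; β=-2, v≡28 (mod 37); (11|37)=+1, (28|37)=+1; sign (−1)^0·+1^-2·+1^-2 = +1.
(a,b)_5: α=-2, u≡1; β=-6, v≡4 (mod 5); (1|5)=+1, (4|5)=+1; sign (−1)^0·+1^-6·+1^-2 = +1.
(-741, -2926 / ℚ) ramifies at {2, 3, 11, ∞}: a division algebra.

[2, 3, 11, inf]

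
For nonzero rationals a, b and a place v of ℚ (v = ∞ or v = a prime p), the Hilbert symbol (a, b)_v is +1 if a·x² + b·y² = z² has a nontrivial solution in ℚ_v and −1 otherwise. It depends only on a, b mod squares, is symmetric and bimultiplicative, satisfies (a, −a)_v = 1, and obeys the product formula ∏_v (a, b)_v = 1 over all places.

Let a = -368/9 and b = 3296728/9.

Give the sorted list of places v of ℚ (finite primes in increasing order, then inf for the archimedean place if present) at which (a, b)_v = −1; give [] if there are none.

(a, b) ≡ (-23, 1558) mod (ℚ^×)²; places V = {2, 3, 19, 23, 41, ∞}.
(a,b)_2: α=4, β=3; u≡1, v≡3 (mod 8); ε(u)ε(v)=0·1, αω(v)=4·1, βω(u)=3·0; sum ≡ 0  ⇒  +1.
(a,b)_23: α=1, u≡11; β=2, v≡5 (mod 23); (11|23)=-1, (5|23)=-1; sign (−1)^0·-1^2·-1^1 = -1.
(a,b)_41: α=0, u≡32; β=1, v≡19 (mod 41); (32|41)=+1, (19|41)=-1; sign (−1)^0·+1^1·-1^0 = +1.
(a,b)_3: α=-2, u≡1; β=-2, v≡1 (mod 3); (1|3)=+1, (1|3)=+1; sign (−1)^0·+1^-2·+1^-2 = +1.
(a,b)_19: α=0, u≡14; β=1, v≡11 (mod 19); (14|19)=-1, (11|19)=+1; sign (−1)^0·-1^1·+1^0 = -1.
(a,b)_∞: sgn(-23)=−, sgn(1558)=+, so +1.
Ram(-23, 1558) = {19, 23}; no ℚ_19-point on the conic.

[19, 23]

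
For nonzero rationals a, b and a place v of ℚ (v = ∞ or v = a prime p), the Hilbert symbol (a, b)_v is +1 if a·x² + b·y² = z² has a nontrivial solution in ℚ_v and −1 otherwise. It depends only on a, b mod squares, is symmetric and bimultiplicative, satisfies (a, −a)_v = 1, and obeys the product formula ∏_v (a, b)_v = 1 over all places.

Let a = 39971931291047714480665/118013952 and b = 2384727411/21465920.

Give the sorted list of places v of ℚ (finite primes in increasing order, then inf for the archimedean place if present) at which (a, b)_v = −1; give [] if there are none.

Mod squares: a ≡ 40755, b ≡ 53295. Check v ∈ {∞, 2, 3, 5, 7, 11, 13, 17, 19, 37, 41, 43}.
v=43: a=43^4·(≡34), b=43^2·(≡27) mod 43; (34|43)=-1, (27|43)=-1; (−1)^{4·2·21}·(-1)^2·(-1)^4 = +1.
v=2: v_2(a)=-14, v_2(b)=-6; units ≡ 3, 7 (mod 8); ε·ε+αω+βω = 1·1+-14·0+-6·1 ≡ 1  ⇒  (a,b)_2 = -1.
v=5: a=5^1·(≡4), b=5^-1·(≡4) mod 5; (4|5)=+1, (4|5)=+1; (−1)^{1·-1·2}·(+1)^-1·(+1)^1 = +1.
v=37: a=37^0·(≡29), b=37^-2·(≡13) mod 37; (29|37)=-1, (13|37)=-1; (−1)^{0·-2·18}·(-1)^-2·(-1)^0 = +1.
v=∞: 40755 > 0 and 53295 > 0  ⇒  (a,b)_∞ = +1.
v=7: a=7^-4·(≡2), b=7^-2·(≡4) mod 7; (2|7)=+1, (4|7)=+1; (−1)^{-4·-2·3}·(+1)^-2·(+1)^-4 = +1.
v=17: a=17^2·(≡5), b=17^1·(≡11) mod 17; (5|17)=-1, (11|17)=-1; (−1)^{2·1·8}·(-1)^1·(-1)^2 = -1.
v=11: a=11^7·(≡4), b=11^3·(≡4) mod 11; (4|11)=+1, (4|11)=+1; (−1)^{7·3·5}·(+1)^3·(+1)^7 = -1.
v=41: a=41^2·(≡8), b=41^0·(≡8) mod 41; (8|41)=+1, (8|41)=+1; (−1)^{2·0·20}·(+1)^0·(+1)^2 = +1.
v=19: a=19^1·(≡4), b=19^1·(≡8) mod 19; (4|19)=+1, (8|19)=-1; (−1)^{1·1·9}·(+1)^1·(-1)^1 = +1.
v=13: a=13^1·(≡8), b=13^0·(≡5) mod 13; (8|13)=-1, (5|13)=-1; (−1)^{1·0·6}·(-1)^0·(-1)^1 = -1.
v=3: a=3^-1·(≡1), b=3^1·(≡2) mod 3; (1|3)=+1, (2|3)=-1; (−1)^{-1·1·1}·(+1)^1·(-1)^-1 = +1.
Ram(40755, 53295) = {2, 11, 13, 17}; no ℚ_2-point on the conic.

[2, 11, 13, 17]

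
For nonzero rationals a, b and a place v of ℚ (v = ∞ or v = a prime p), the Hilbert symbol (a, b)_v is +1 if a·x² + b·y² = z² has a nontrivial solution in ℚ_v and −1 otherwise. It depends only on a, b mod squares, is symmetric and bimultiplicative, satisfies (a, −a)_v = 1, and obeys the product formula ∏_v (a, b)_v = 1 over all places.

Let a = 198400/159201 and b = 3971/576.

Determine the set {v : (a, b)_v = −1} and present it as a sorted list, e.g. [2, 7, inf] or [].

(a, b) ≡ (31, 11) mod (ℚ^×)²; places V = {2, 3, 5, 7, 11, 19, 31, ∞}.
(a,b)_11: α=0, u≡9; β=1, v≡5 (mod 11); (9|11)=+1, (5|11)=+1; sign (−1)^0·+1^1·+1^0 = +1.
(a,b)_19: α=-2, u≡10; β=2, v≡5 (mod 19); (10|19)=-1, (5|19)=+1; sign (−1)^0·-1^2·+1^-2 = +1.
(a,b)_3: α=-2, u≡1; β=-2, v≡2 (mod 3); (1|3)=+1, (2|3)=-1; sign (−1)^0·+1^-2·-1^-2 = +1.
(a,b)_5: α=2, u≡1; β=0, v≡1 (mod 5); (1|5)=+1, (1|5)=+1; sign (−1)^0·+1^0·+1^2 = +1.
(a,b)_2: α=8, β=-6; u≡7, v≡3 (mod 8); ε(u)ε(v)=1·1, αω(v)=8·1, βω(u)=-6·0; sum ≡ 1  ⇒  -1.
(a,b)_31: α=1, u≡28; β=0, v≡26 (mod 31); (28|31)=+1, (26|31)=-1; sign (−1)^0·+1^0·-1^1 = -1.
(a,b)_∞: sgn(31)=+, sgn(11)=+, so +1.
(a,b)_7: α=-2, u≡6; β=0, v≡1 (mod 7); (6|7)=-1, (1|7)=+1; sign (−1)^0·-1^0·+1^-2 = +1.
Ram(31, 11) = {2, 31}; no ℚ_2-point on the conic.

[2, 31]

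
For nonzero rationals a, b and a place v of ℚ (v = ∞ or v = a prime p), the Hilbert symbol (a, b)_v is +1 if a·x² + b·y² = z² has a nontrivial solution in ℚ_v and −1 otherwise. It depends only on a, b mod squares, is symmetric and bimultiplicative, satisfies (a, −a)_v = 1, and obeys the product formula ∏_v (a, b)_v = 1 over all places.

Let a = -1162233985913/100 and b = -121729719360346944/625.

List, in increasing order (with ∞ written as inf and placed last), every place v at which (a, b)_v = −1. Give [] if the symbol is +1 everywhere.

(a, b) ≡ (-1159913, -1319901) mod (ℚ^×)²; places V = {2, 3, 5, 7, 11, 13, 17, 23, 29, 37, 47, ∞}.
(a,b)_37: α=1, u≡7; β=1, v≡6 (mod 37); (7|37)=+1, (6|37)=-1; sign (−1)^0·+1^1·-1^1 = -1.
(a,b)_11: α=2, u≡3; β=3, v≡6 (mod 11); (3|11)=+1, (6|11)=-1; sign (−1)^0·+1^3·-1^2 = +1.
(a,b)_29: α=1, u≡1; β=2, v≡1 (mod 29); (1|29)=+1, (1|29)=+1; sign (−1)^0·+1^2·+1^1 = +1.
(a,b)_3: α=0, u≡1; β=1, v≡1 (mod 3); (1|3)=+1, (1|3)=+1; sign (−1)^0·+1^1·+1^0 = +1.
(a,b)_47: α=1, u≡26; β=1, v≡43 (mod 47); (26|47)=-1, (43|47)=-1; sign (−1)^1·-1^1·-1^1 = -1.
(a,b)_17: α=0, u≡6; β=2, v≡9 (mod 17); (6|17)=-1, (9|17)=+1; sign (−1)^0·-1^2·+1^0 = +1.
(a,b)_13: α=2, u≡10; β=0, v≡11 (mod 13); (10|13)=+1, (11|13)=-1; sign (−1)^0·+1^0·-1^2 = +1.
(a,b)_2: α=-2, β=6; u≡7, v≡3 (mod 8); ε(u)ε(v)=1·1, αω(v)=-2·1, βω(u)=6·0; sum ≡ 1  ⇒  -1.
(a,b)_23: α=1, u≡6; β=1, v≡15 (mod 23); (6|23)=+1, (15|23)=-1; sign (−1)^1·+1^1·-1^1 = +1.
(a,b)_5: α=-2, u≡3; β=-4, v≡1 (mod 5); (3|5)=-1, (1|5)=+1; sign (−1)^0·-1^-4·+1^-2 = +1.
(a,b)_∞: sgn(-1159913)=−, sgn(-1319901)=−, so -1.
(a,b)_7: α=2, u≡1; β=2, v≡3 (mod 7); (1|7)=+1, (3|7)=-1; sign (−1)^0·+1^2·-1^2 = +1.
(-1159913, -1319901 / ℚ) ramifies at {2, 37, 47, ∞}: a division algebra.

[2, 37, 47, inf]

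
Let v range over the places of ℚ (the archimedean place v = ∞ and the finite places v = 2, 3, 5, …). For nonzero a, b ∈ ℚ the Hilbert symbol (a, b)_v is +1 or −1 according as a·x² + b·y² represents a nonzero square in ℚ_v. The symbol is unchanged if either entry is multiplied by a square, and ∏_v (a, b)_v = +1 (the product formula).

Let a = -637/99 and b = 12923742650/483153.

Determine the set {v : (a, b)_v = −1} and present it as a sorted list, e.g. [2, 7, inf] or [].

Mod squares: a ≡ -143, b ≡ 858. Check v ∈ {∞, 2, 3, 5, 7, 11, 13}.
v=2: v_2(a)=0, v_2(b)=1; units ≡ 1, 5 (mod 8); ε·ε+αω+βω = 0·0+0·1+1·0 ≡ 0  ⇒  (a,b)_2 = +1.
v=3: a=3^-2·(≡1), b=3^-1·(≡1) mod 3; (1|3)=+1, (1|3)=+1; (−1)^{-2·-1·1}·(+1)^-1·(+1)^-2 = +1.
v=7: a=7^2·(≡1), b=7^6·(≡1) mod 7; (1|7)=+1, (1|7)=+1; (−1)^{2·6·3}·(+1)^6·(+1)^2 = +1.
v=∞: -143 < 0 and 858 > 0  ⇒  (a,b)_∞ = +1.
v=13: a=13^1·(≡2), b=13^3·(≡10) mod 13; (2|13)=-1, (10|13)=+1; (−1)^{1·3·6}·(-1)^3·(+1)^1 = -1.
v=11: a=11^-1·(≡5), b=11^-5·(≡9) mod 11; (5|11)=+1, (9|11)=+1; (−1)^{-1·-5·5}·(+1)^-5·(+1)^-1 = -1.
v=5: a=5^0·(≡2), b=5^2·(≡2) mod 5; (2|5)=-1, (2|5)=-1; (−1)^{0·2·2}·(-1)^2·(-1)^0 = +1.
(-143, 858 / ℚ) ramifies at {11, 13}: a division algebra.

[11, 13]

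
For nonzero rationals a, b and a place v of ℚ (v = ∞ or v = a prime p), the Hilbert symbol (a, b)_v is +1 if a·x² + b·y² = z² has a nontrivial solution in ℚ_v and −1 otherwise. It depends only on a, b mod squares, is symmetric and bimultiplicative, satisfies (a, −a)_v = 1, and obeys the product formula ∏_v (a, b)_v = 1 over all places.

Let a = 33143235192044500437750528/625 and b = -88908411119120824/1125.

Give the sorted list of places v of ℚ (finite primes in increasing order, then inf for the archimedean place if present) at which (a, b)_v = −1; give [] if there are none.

(a, b) ≡ (52003, -14630) mod (ℚ^×)²; places V = {2, 3, 5, 7, 11, 17, 19, 23, 53, ∞}.
(a,b)_11: α=2, u≡8; β=1, v≡1 (mod 11); (8|11)=-1, (1|11)=+1; sign (−1)^0·-1^1·+1^2 = -1.
(a,b)_53: α=2, u≡28; β=2, v≡22 (mod 53); (28|53)=+1, (22|53)=-1; sign (−1)^0·+1^2·-1^2 = +1.
(a,b)_23: α=1, u≡19; β=2, v≡21 (mod 23); (19|23)=-1, (21|23)=-1; sign (−1)^0·-1^2·-1^1 = -1.
(a,b)_2: α=8, β=3; u≡3, v≡5 (mod 8); ε(u)ε(v)=1·0, αω(v)=8·1, βω(u)=3·1; sum ≡ 1  ⇒  -1.
(a,b)_∞: sgn(52003)=+, sgn(-14630)=−, so +1.
(a,b)_19: α=5, u≡6; β=3, v≡6 (mod 19); (6|19)=+1, (6|19)=+1; sign (−1)^1·+1^3·+1^5 = -1.
(a,b)_5: α=-4, u≡3; β=-3, v≡4 (mod 5); (3|5)=-1, (4|5)=+1; sign (−1)^0·-1^-3·+1^-4 = -1.
(a,b)_7: α=5, u≡4; β=3, v≡3 (mod 7); (4|7)=+1, (3|7)=-1; sign (−1)^1·+1^3·-1^5 = +1.
(a,b)_17: α=3, u≡15; β=2, v≡12 (mod 17); (15|17)=+1, (12|17)=-1; sign (−1)^0·+1^2·-1^3 = -1.
(a,b)_3: α=4, u≡1; β=-2, v≡1 (mod 3); (1|3)=+1, (1|3)=+1; sign (−1)^0·+1^-2·+1^4 = +1.
|Ram(52003, -14630)| = 6, even; anisotropic at {2, 5, 11, 17, 19, 23}.

[2, 5, 11, 17, 19, 23]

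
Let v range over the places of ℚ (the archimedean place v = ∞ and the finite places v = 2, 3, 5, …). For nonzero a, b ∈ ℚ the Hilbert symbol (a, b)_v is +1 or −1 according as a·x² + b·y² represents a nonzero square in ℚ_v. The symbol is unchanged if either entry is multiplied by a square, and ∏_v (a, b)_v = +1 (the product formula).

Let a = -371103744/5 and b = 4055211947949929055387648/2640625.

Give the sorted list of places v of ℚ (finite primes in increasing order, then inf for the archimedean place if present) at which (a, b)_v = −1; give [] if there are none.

(a, b) ≡ (-6270, 1122) mod (ℚ^×)²; places V = {2, 3, 5, 11, 13, 17, 19, ∞}.
(a,b)_3: α=1, u≡1; β=11, v≡2 (mod 3); (1|3)=+1, (2|3)=-1; sign (−1)^1·+1^11·-1^1 = +1.
(a,b)_19: α=1, u≡3; β=2, v≡16 (mod 19); (3|19)=-1, (16|19)=+1; sign (−1)^0·-1^2·+1^1 = +1.
(a,b)_2: α=11, β=25; u≡1, v≡1 (mod 8); ε(u)ε(v)=0·0, αω(v)=11·0, βω(u)=25·0; sum ≡ 0  ⇒  +1.
(a,b)_11: α=1, u≡2; β=3, v≡3 (mod 11); (2|11)=-1, (3|11)=+1; sign (−1)^1·-1^3·+1^1 = +1.
(a,b)_17: α=2, u≡10; β=5, v≡13 (mod 17); (10|17)=-1, (13|17)=+1; sign (−1)^0·-1^5·+1^2 = -1.
(a,b)_∞: sgn(-6270)=−, sgn(1122)=+, so +1.
(a,b)_5: α=-1, u≡1; β=-6, v≡2 (mod 5); (1|5)=+1, (2|5)=-1; sign (−1)^0·+1^-6·-1^-1 = -1.
(a,b)_13: α=0, u≡3; β=-2, v≡9 (mod 13); (3|13)=+1, (9|13)=+1; sign (−1)^0·+1^-2·+1^0 = +1.
(-6270, 1122 / ℚ) ramifies at {5, 17}: a division algebra.

[5, 17]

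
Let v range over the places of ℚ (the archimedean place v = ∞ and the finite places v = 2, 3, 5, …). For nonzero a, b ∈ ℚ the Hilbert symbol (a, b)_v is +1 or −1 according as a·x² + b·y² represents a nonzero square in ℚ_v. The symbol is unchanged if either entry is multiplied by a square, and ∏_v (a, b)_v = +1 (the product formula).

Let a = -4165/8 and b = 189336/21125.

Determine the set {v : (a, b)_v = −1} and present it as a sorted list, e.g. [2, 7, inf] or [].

Mod squares: a ≡ -170, b ≡ 4830. Check v ∈ {∞, 2, 3, 5, 7, 13, 17, 23}.
v=2: v_2(a)=-3, v_2(b)=3; units ≡ 3, 7 (mod 8); ε·ε+αω+βω = 1·1+-3·0+3·1 ≡ 0  ⇒  (a,b)_2 = +1.
v=3: a=3^0·(≡1), b=3^1·(≡2) mod 3; (1|3)=+1, (2|3)=-1; (−1)^{0·1·1}·(+1)^1·(-1)^0 = +1.
v=13: a=13^0·(≡1), b=13^-2·(≡7) mod 13; (1|13)=+1, (7|13)=-1; (−1)^{0·-2·6}·(+1)^-2·(-1)^0 = +1.
v=23: a=23^0·(≡17), b=23^1·(≡4) mod 23; (17|23)=-1, (4|23)=+1; (−1)^{0·1·11}·(-1)^1·(+1)^0 = -1.
v=5: a=5^1·(≡4), b=5^-3·(≡4) mod 5; (4|5)=+1, (4|5)=+1; (−1)^{1·-3·2}·(+1)^-3·(+1)^1 = +1.
v=∞: -170 < 0 and 4830 > 0  ⇒  (a,b)_∞ = +1.
v=7: a=7^2·(≡6), b=7^3·(≡1) mod 7; (6|7)=-1, (1|7)=+1; (−1)^{2·3·3}·(-1)^3·(+1)^2 = -1.
v=17: a=17^1·(≡14), b=17^0·(≡13) mod 17; (14|17)=-1, (13|17)=+1; (−1)^{1·0·8}·(-1)^0·(+1)^1 = +1.
(-170, 4830 / ℚ) ramifies at {7, 23}: a division algebra.

[7, 23]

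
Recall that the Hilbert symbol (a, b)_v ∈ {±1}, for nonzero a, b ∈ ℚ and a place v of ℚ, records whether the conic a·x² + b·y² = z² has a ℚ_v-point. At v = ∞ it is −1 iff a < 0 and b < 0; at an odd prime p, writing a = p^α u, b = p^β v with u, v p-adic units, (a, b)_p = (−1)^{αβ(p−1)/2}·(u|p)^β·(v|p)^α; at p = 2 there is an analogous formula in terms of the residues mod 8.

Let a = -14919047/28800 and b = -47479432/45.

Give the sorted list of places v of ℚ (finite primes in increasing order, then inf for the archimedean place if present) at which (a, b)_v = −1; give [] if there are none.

[2, inf]

(a, b) ≡ (-286, -10010) mod (ℚ^×)²; places V = {2, 3, 5, 7, 11, 13, 17, 19, ∞}.
(a,b)_2: α=-7, β=3; u≡1, v≡3 (mod 8); ε(u)ε(v)=0·1, αω(v)=-7·1, βω(u)=3·0; sum ≡ 1  ⇒  -1.
(a,b)_11: α=1, u≡6; β=3, v≡1 (mod 11); (6|11)=-1, (1|11)=+1; sign (−1)^1·-1^3·+1^1 = +1.
(a,b)_19: α=2, u≡10; β=0, v≡15 (mod 19); (10|19)=-1, (15|19)=-1; sign (−1)^0·-1^0·-1^2 = +1.
(a,b)_5: α=-2, u≡4; β=-1, v≡2 (mod 5); (4|5)=+1, (2|5)=-1; sign (−1)^0·+1^-1·-1^-2 = +1.
(a,b)_13: α=1, u≡12; β=1, v≡10 (mod 13); (12|13)=+1, (10|13)=+1; sign (−1)^0·+1^1·+1^1 = +1.
(a,b)_17: α=2, u≡3; β=0, v≡5 (mod 17); (3|17)=-1, (5|17)=-1; sign (−1)^0·-1^0·-1^2 = +1.
(a,b)_∞: sgn(-286)=−, sgn(-10010)=−, so -1.
(a,b)_3: α=-2, u≡2; β=-2, v≡1 (mod 3); (2|3)=-1, (1|3)=+1; sign (−1)^0·-1^-2·+1^-2 = +1.
(a,b)_7: α=0, u≡2; β=3, v≡5 (mod 7); (2|7)=+1, (5|7)=-1; sign (−1)^0·+1^3·-1^0 = +1.
|Ram(-286, -10010)| = 2, even; anisotropic at {2, ∞}.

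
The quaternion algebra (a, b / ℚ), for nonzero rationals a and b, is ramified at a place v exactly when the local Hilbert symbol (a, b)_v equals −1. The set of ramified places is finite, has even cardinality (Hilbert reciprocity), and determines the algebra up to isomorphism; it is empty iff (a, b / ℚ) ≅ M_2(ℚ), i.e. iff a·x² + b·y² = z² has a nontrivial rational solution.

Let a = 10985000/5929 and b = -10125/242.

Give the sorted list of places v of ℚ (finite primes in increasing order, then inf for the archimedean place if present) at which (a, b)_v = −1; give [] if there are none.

Mod squares: a ≡ 26, b ≡ -10. Check v ∈ {∞, 2, 3, 5, 7, 11, 13}.
v=∞: 26 > 0 and -10 < 0  ⇒  (a,b)_∞ = +1.
v=11: a=11^-2·(≡3), b=11^-2·(≡3) mod 11; (3|11)=+1, (3|11)=+1; (−1)^{-2·-2·5}·(+1)^-2·(+1)^-2 = +1.
v=7: a=7^-2·(≡6), b=7^0·(≡1) mod 7; (6|7)=-1, (1|7)=+1; (−1)^{-2·0·3}·(-1)^0·(+1)^-2 = +1.
v=13: a=13^3·(≡8), b=13^0·(≡10) mod 13; (8|13)=-1, (10|13)=+1; (−1)^{3·0·6}·(-1)^0·(+1)^3 = +1.
v=3: a=3^0·(≡2), b=3^4·(≡2) mod 3; (2|3)=-1, (2|3)=-1; (−1)^{0·4·1}·(-1)^4·(-1)^0 = +1.
v=5: a=5^4·(≡4), b=5^3·(≡2) mod 5; (4|5)=+1, (2|5)=-1; (−1)^{4·3·2}·(+1)^3·(-1)^4 = +1.
v=2: v_2(a)=3, v_2(b)=-1; units ≡ 5, 3 (mod 8); ε·ε+αω+βω = 0·1+3·1+-1·1 ≡ 0  ⇒  (a,b)_2 = +1.
Ram(a, b) = ∅: the form 26·x² + -10·y² − z² is isotropic over every ℚ_v, so by Hasse–Minkowski it is isotropic over ℚ.

[]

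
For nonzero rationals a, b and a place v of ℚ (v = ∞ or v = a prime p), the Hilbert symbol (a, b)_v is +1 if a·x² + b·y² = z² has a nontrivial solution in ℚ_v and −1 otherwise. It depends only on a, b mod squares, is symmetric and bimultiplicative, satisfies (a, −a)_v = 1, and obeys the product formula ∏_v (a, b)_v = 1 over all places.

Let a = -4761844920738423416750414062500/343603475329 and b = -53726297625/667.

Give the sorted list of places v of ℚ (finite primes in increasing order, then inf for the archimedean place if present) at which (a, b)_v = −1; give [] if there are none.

(a, b) ≡ (-385, -1966279315) mod (ℚ^×)²; places V = {2, 3, 5, 7, 11, 13, 17, 19, 23, 29, 31, 41, ∞}.
(a,b)_11: α=3, u≡1; β=1, v≡10 (mod 11); (1|11)=+1, (10|11)=-1; sign (−1)^1·+1^1·-1^3 = +1.
(a,b)_17: α=-2, u≡3; β=0, v≡2 (mod 17); (3|17)=-1, (2|17)=+1; sign (−1)^0·-1^0·+1^-2 = +1.
(a,b)_41: α=-2, u≡9; β=0, v≡11 (mod 41); (9|41)=+1, (11|41)=-1; sign (−1)^0·+1^0·-1^-2 = +1.
(a,b)_13: α=2, u≡6; β=1, v≡8 (mod 13); (6|13)=-1, (8|13)=-1; sign (−1)^0·-1^1·-1^2 = -1.
(a,b)_3: α=16, u≡2; β=6, v≡2 (mod 3); (2|3)=-1, (2|3)=-1; sign (−1)^0·-1^6·-1^16 = +1.
(a,b)_23: α=2, u≡3; β=-1, v≡5 (mod 23); (3|23)=+1, (5|23)=-1; sign (−1)^0·+1^-1·-1^2 = +1.
(a,b)_5: α=9, u≡2; β=3, v≡2 (mod 5); (2|5)=-1, (2|5)=-1; sign (−1)^0·-1^3·-1^9 = +1.
(a,b)_∞: sgn(-385)=−, sgn(-1966279315)=−, so -1.
(a,b)_29: α=-4, u≡11; β=-1, v≡27 (mod 29); (11|29)=-1, (27|29)=-1; sign (−1)^0·-1^-1·-1^-4 = -1.
(a,b)_31: α=2, u≡7; β=1, v≡15 (mod 31); (7|31)=+1, (15|31)=-1; sign (−1)^0·+1^1·-1^2 = +1.
(a,b)_19: α=2, u≡13; β=1, v≡17 (mod 19); (13|19)=-1, (17|19)=+1; sign (−1)^0·-1^1·+1^2 = -1.
(a,b)_7: α=3, u≡4; β=1, v≡5 (mod 7); (4|7)=+1, (5|7)=-1; sign (−1)^1·+1^1·-1^3 = +1.
(a,b)_2: α=2, β=0; u≡7, v≡5 (mod 8); ε(u)ε(v)=1·0, αω(v)=2·1, βω(u)=0·0; sum ≡ 0  ⇒  +1.
(-385, -1966279315 / ℚ) ramifies at {13, 19, 29, ∞}: a division algebra.

[13, 19, 29, inf]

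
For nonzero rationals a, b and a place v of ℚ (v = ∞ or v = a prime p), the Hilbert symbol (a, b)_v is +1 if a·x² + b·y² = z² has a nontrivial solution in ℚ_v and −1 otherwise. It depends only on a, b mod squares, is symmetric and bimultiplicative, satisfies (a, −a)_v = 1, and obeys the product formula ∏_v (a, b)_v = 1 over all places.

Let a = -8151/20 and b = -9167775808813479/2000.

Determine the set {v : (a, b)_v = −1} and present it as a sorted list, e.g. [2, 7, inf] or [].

[19, inf]

(a, b) ≡ (-40755, -195) mod (ℚ^×)²; places V = {2, 3, 5, 11, 13, 19, ∞}.
(a,b)_∞: sgn(-40755)=−, sgn(-195)=−, so -1.
(a,b)_13: α=1, u≡7; β=3, v≡8 (mod 13); (7|13)=-1, (8|13)=-1; sign (−1)^0·-1^3·-1^1 = +1.
(a,b)_2: α=-2, β=-4; u≡5, v≡5 (mod 8); ε(u)ε(v)=0·0, αω(v)=-2·1, βω(u)=-4·1; sum ≡ 0  ⇒  +1.
(a,b)_3: α=1, u≡2; β=7, v≡1 (mod 3); (2|3)=-1, (1|3)=+1; sign (−1)^1·-1^7·+1^1 = +1.
(a,b)_5: α=-1, u≡1; β=-3, v≡1 (mod 5); (1|5)=+1, (1|5)=+1; sign (−1)^0·+1^-3·+1^-1 = +1.
(a,b)_11: α=1, u≡2; β=4, v≡1 (mod 11); (2|11)=-1, (1|11)=+1; sign (−1)^0·-1^4·+1^1 = +1.
(a,b)_19: α=1, u≡8; β=4, v≡8 (mod 19); (8|19)=-1, (8|19)=-1; sign (−1)^0·-1^4·-1^1 = -1.
|Ram(-40755, -195)| = 2, even; anisotropic at {19, ∞}.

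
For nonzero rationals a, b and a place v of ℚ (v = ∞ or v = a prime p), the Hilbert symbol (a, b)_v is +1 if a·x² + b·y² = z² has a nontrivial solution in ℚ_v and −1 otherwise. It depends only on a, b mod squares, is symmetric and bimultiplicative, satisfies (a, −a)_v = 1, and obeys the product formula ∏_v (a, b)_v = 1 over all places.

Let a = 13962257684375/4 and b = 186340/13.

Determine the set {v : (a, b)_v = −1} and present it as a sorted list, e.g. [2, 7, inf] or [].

(a, b) ≡ (455, 5005) mod (ℚ^×)²; places V = {2, 5, 7, 11, 13, ∞}.
(a,b)_11: α=2, u≡9; β=3, v≡4 (mod 11); (9|11)=+1, (4|11)=+1; sign (−1)^0·+1^3·+1^2 = +1.
(a,b)_∞: sgn(455)=+, sgn(5005)=+, so +1.
(a,b)_5: α=5, u≡1; β=1, v≡1 (mod 5); (1|5)=+1, (1|5)=+1; sign (−1)^0·+1^1·+1^5 = +1.
(a,b)_2: α=-2, β=2; u≡7, v≡5 (mod 8); ε(u)ε(v)=1·0, αω(v)=-2·1, βω(u)=2·0; sum ≡ 0  ⇒  +1.
(a,b)_13: α=3, u≡3; β=-1, v≡11 (mod 13); (3|13)=+1, (11|13)=-1; sign (−1)^0·+1^-1·-1^3 = -1.
(a,b)_7: α=5, u≡2; β=1, v≡1 (mod 7); (2|7)=+1, (1|7)=+1; sign (−1)^1·+1^1·+1^5 = -1.
(455, 5005 / ℚ) ramifies at {7, 13}: a division algebra.

[7, 13]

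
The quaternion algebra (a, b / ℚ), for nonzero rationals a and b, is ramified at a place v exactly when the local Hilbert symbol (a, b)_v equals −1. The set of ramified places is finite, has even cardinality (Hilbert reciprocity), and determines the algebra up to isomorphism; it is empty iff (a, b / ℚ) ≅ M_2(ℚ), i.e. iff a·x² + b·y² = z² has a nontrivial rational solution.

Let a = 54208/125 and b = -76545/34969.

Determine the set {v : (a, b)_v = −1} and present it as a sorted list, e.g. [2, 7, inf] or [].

[2, 3, 5, 7]

(a, b) ≡ (35, -105) mod (ℚ^×)²; places V = {2, 3, 5, 7, 11, 17, ∞}.
(a,b)_5: α=-3, u≡3; β=1, v≡4 (mod 5); (3|5)=-1, (4|5)=+1; sign (−1)^0·-1^1·+1^-3 = -1.
(a,b)_2: α=6, β=0; u≡3, v≡7 (mod 8); ε(u)ε(v)=1·1, αω(v)=6·0, βω(u)=0·1; sum ≡ 1  ⇒  -1.
(a,b)_17: α=0, u≡2; β=-2, v≡3 (mod 17); (2|17)=+1, (3|17)=-1; sign (−1)^0·+1^-2·-1^0 = +1.
(a,b)_11: α=2, u≡2; β=-2, v≡5 (mod 11); (2|11)=-1, (5|11)=+1; sign (−1)^0·-1^-2·+1^2 = +1.
(a,b)_3: α=0, u≡2; β=7, v≡1 (mod 3); (2|3)=-1, (1|3)=+1; sign (−1)^0·-1^7·+1^0 = -1.
(a,b)_∞: sgn(35)=+, sgn(-105)=−, so +1.
(a,b)_7: α=1, u≡5; β=1, v≡5 (mod 7); (5|7)=-1, (5|7)=-1; sign (−1)^1·-1^1·-1^1 = -1.
Ram(35, -105) = {2, 3, 5, 7}; no ℚ_2-point on the conic.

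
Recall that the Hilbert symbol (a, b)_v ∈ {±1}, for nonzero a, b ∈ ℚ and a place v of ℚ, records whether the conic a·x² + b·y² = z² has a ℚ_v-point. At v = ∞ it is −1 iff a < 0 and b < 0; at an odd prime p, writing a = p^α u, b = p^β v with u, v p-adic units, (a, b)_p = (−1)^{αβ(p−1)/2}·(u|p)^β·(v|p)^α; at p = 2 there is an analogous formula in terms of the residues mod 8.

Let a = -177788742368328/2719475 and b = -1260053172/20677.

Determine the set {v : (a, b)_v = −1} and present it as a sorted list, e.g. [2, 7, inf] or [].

[13, 19, 23, 29, 31, inf]

(a, b) ≡ (-3108742, -2750041) mod (ℚ^×)²; places V = {2, 3, 5, 7, 11, 13, 17, 19, 23, 29, 31, ∞}.
(a,b)_31: α=-1, u≡6; β=-1, v≡30 (mod 31); (6|31)=-1, (30|31)=-1; sign (−1)^1·-1^-1·-1^-1 = -1.
(a,b)_2: α=3, β=2; u≡5, v≡7 (mod 8); ε(u)ε(v)=0·1, αω(v)=3·0, βω(u)=2·1; sum ≡ 0  ⇒  +1.
(a,b)_19: α=3, u≡14; β=3, v≡12 (mod 19); (14|19)=-1, (12|19)=-1; sign (−1)^1·-1^3·-1^3 = -1.
(a,b)_11: α=-2, u≡4; β=0, v≡5 (mod 11); (4|11)=+1, (5|11)=+1; sign (−1)^0·+1^0·+1^-2 = +1.
(a,b)_3: α=6, u≡2; β=8, v≡2 (mod 3); (2|3)=-1, (2|3)=-1; sign (−1)^0·-1^8·-1^6 = +1.
(a,b)_17: α=2, u≡7; β=0, v≡4 (mod 17); (7|17)=-1, (4|17)=+1; sign (−1)^0·-1^0·+1^2 = +1.
(a,b)_∞: sgn(-3108742)=−, sgn(-2750041)=−, so -1.
(a,b)_29: α=-1, u≡8; β=-1, v≡13 (mod 29); (8|29)=-1, (13|29)=+1; sign (−1)^0·-1^-1·+1^-1 = -1.
(a,b)_5: α=-2, u≡3; β=0, v≡4 (mod 5); (3|5)=-1, (4|5)=+1; sign (−1)^0·-1^0·+1^-2 = +1.
(a,b)_7: α=1, u≡4; β=1, v≡6 (mod 7); (4|7)=+1, (6|7)=-1; sign (−1)^1·+1^1·-1^1 = +1.
(a,b)_23: α=0, u≡21; β=-1, v≡17 (mod 23); (21|23)=-1, (17|23)=-1; sign (−1)^0·-1^-1·-1^0 = -1.
(a,b)_13: α=3, u≡12; β=0, v≡11 (mod 13); (12|13)=+1, (11|13)=-1; sign (−1)^0·+1^0·-1^3 = -1.
Ram(-3108742, -2750041) = {13, 19, 23, 29, 31, ∞}; no ℚ_13-point on the conic.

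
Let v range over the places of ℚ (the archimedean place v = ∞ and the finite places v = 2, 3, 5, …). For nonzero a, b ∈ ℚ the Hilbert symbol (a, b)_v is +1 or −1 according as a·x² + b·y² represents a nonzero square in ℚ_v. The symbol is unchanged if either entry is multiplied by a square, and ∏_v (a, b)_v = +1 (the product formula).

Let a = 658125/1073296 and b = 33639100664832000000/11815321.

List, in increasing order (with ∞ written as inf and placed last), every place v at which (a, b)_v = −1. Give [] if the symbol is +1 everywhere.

(a, b) ≡ (13, 145794467) mod (ℚ^×)²; places V = {2, 3, 5, 7, 13, 19, 37, 43, 53, ∞}.
(a,b)_53: α=0, u≡42; β=1, v≡51 (mod 53); (42|53)=+1, (51|53)=-1; sign (−1)^0·+1^1·-1^0 = +1.
(a,b)_∞: sgn(13)=+, sgn(145794467)=+, so +1.
(a,b)_2: α=-4, β=16; u≡5, v≡3 (mod 8); ε(u)ε(v)=0·1, αω(v)=-4·1, βω(u)=16·1; sum ≡ 0  ⇒  +1.
(a,b)_5: α=4, u≡3; β=6, v≡3 (mod 5); (3|5)=-1, (3|5)=-1; sign (−1)^0·-1^6·-1^4 = +1.
(a,b)_19: α=0, u≡12; β=-1, v≡8 (mod 19); (12|19)=-1, (8|19)=-1; sign (−1)^0·-1^-1·-1^0 = -1.
(a,b)_37: α=-2, u≡22; β=-1, v≡23 (mod 37); (22|37)=-1, (23|37)=-1; sign (−1)^0·-1^-1·-1^-2 = -1.
(a,b)_13: α=1, u≡1; β=3, v≡2 (mod 13); (1|13)=+1, (2|13)=-1; sign (−1)^0·+1^3·-1^1 = -1.
(a,b)_3: α=4, u≡1; β=8, v≡2 (mod 3); (1|3)=+1, (2|3)=-1; sign (−1)^0·+1^8·-1^4 = +1.
(a,b)_43: α=0, u≡6; β=1, v≡39 (mod 43); (6|43)=+1, (39|43)=-1; sign (−1)^0·+1^1·-1^0 = +1.
(a,b)_7: α=-2, u≡6; β=-5, v≡4 (mod 7); (6|7)=-1, (4|7)=+1; sign (−1)^0·-1^-5·+1^-2 = -1.
(13, 145794467 / ℚ) ramifies at {7, 13, 19, 37}: a division algebra.

[7, 13, 19, 37]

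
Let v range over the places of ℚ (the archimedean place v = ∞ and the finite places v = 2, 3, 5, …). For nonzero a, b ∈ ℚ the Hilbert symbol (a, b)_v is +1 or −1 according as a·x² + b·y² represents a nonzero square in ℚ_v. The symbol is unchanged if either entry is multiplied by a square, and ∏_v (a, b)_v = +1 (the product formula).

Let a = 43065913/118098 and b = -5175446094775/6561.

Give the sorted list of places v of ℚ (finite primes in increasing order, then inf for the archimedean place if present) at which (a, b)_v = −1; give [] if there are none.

Mod squares: a ≡ 298034, b ≡ -31. Check v ∈ {∞, 2, 3, 5, 11, 17, 19, 23, 31}.
v=19: a=19^1·(≡9), b=19^2·(≡1) mod 19; (9|19)=+1, (1|19)=+1; (−1)^{1·2·9}·(+1)^2·(+1)^1 = +1.
v=5: a=5^0·(≡1), b=5^2·(≡4) mod 5; (1|5)=+1, (4|5)=+1; (−1)^{0·2·2}·(+1)^2·(+1)^0 = +1.
v=17: a=17^2·(≡5), b=17^2·(≡7) mod 17; (5|17)=-1, (7|17)=-1; (−1)^{2·2·8}·(-1)^2·(-1)^2 = +1.
v=11: a=11^1·(≡9), b=11^2·(≡6) mod 11; (9|11)=+1, (6|11)=-1; (−1)^{1·2·5}·(+1)^2·(-1)^1 = -1.
v=2: v_2(a)=-1, v_2(b)=0; units ≡ 1, 1 (mod 8); ε·ε+αω+βω = 0·0+-1·0+0·0 ≡ 0  ⇒  (a,b)_2 = +1.
v=3: a=3^-10·(≡2), b=3^-8·(≡2) mod 3; (2|3)=-1, (2|3)=-1; (−1)^{-10·-8·1}·(-1)^-8·(-1)^-10 = +1.
v=∞: 298034 > 0 and -31 < 0  ⇒  (a,b)_∞ = +1.
v=31: a=31^1·(≡19), b=31^1·(≡12) mod 31; (19|31)=+1, (12|31)=-1; (−1)^{1·1·15}·(+1)^1·(-1)^1 = +1.
v=23: a=23^1·(≡13), b=23^2·(≡7) mod 23; (13|23)=+1, (7|23)=-1; (−1)^{1·2·11}·(+1)^2·(-1)^1 = -1.
Ram(298034, -31) = {11, 23}; no ℚ_11-point on the conic.

[11, 23]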